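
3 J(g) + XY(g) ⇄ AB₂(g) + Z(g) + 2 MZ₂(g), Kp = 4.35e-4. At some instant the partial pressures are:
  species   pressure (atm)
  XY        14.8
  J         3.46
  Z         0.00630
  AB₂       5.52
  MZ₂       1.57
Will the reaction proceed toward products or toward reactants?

toward products

Qp = P(AB₂)·P(Z)·P(MZ₂)² / (P(J)³·P(XY)) = (5.52)·(0.00630)·(1.57)² / ((3.46)³·(14.8)) = 1.40e-4
Qp = 1.40e-4 < Kp = 4.35e-4, so the forward reaction proceeds.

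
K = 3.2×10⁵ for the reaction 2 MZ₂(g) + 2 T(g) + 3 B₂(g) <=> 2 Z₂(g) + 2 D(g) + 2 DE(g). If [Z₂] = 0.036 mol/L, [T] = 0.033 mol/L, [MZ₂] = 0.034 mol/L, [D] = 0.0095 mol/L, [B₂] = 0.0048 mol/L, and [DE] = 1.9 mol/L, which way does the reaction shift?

Q = [Z₂]²·[D]²·[DE]² / ([MZ₂]²·[T]²·[B₂]³) = (0.036)²·(0.0095)²·(1.9)² / ((0.034)²·(0.033)²·(0.0048)³) = 3.0×10⁶
Q = 3.0×10⁶ > K = 3.2×10⁵, so the reverse reaction proceeds.

in the reverse direction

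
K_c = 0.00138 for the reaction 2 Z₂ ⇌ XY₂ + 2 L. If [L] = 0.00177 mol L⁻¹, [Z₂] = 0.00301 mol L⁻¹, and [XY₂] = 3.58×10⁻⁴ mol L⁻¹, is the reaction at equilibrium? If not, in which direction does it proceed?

forward (toward products)

Q_c = [XY₂]·[L]² / [Z₂]² = (3.58×10⁻⁴)·(0.00177)² / (0.00301)² = 1.24×10⁻⁴
Q_c = 1.24×10⁻⁴ < K_c = 0.00138, so the forward reaction proceeds.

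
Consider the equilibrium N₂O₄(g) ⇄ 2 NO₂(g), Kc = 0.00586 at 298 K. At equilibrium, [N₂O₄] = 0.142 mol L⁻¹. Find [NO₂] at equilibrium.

At equilibrium, Kc = [NO₂]² / [N₂O₄] = 0.00586.
([NO₂])² / (0.142) = 0.00586
[NO₂]² = 8.32e-4 ⇒ [NO₂] = 0.0288 mol L⁻¹

[NO₂] = 0.0288 mol L⁻¹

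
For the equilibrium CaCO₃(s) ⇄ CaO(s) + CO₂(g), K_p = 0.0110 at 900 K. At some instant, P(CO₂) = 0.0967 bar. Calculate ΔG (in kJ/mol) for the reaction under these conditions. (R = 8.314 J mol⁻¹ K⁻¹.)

(CaCO₃, CaO are pure solids — omitted from Q_p.)
Q_p = P(CO₂) = 0.0967
ΔG = RT ln(Q_p/K_p) = (8.314 J mol⁻¹ K⁻¹)(900 K) × ln(0.0967/0.0110)
   = (7.483 kJ/mol)(2.174) = 16.3 kJ/mol
ΔG > 0, so the forward reaction is non-spontaneous (proceeds in reverse).

ΔG = 16.3 kJ/mol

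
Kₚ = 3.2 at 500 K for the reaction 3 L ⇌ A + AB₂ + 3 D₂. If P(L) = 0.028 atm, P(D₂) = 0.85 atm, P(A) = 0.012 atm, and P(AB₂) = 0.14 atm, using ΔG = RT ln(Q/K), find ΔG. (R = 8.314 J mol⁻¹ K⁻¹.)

Qₚ = P(A)·P(AB₂)·P(D₂)³ / P(L)³ = (0.012)·(0.14)·(0.85)³ / (0.028)³ = 47.0
ΔG = RT ln(Qₚ/Kₚ) = (8.314 J mol⁻¹ K⁻¹)(500 K) × ln(47.0/3.2)
   = (4.157 kJ/mol)(2.687) = 11.2 kJ/mol
ΔG > 0, so the forward reaction is non-spontaneous (proceeds in reverse).

ΔG = 11.2 kJ/mol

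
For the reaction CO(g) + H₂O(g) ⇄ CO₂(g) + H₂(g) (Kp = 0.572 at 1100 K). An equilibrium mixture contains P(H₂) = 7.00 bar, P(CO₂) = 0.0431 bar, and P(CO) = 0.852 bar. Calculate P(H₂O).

P(H₂O) = 0.619 bar

At equilibrium, Kp = P(CO₂)·P(H₂) / (P(CO)·P(H₂O)) = 0.572.
(0.0431)·(7.00) / ((0.852)·(P(H₂O))) = 0.572
P(H₂O) = 0.619 bar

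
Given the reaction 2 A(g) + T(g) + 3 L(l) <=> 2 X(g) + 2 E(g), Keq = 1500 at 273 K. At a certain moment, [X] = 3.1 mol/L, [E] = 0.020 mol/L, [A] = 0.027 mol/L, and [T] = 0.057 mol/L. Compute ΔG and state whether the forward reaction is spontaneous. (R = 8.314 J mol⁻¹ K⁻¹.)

(L is a pure liquid — omitted from Q.)
Q = [X]²·[E]² / ([A]²·[T]) = (3.1)²·(0.020)² / ((0.027)²·(0.057)) = 92.5
ΔG = RT ln(Q/Keq) = (8.314 J mol⁻¹ K⁻¹)(273 K) × ln(92.5/1500)
   = (2.270 kJ/mol)(-2.786) = -6.32 kJ/mol
ΔG < 0, so the forward reaction is spontaneous (proceeds forward).

ΔG = -6.32 kJ/mol; the forward reaction is spontaneous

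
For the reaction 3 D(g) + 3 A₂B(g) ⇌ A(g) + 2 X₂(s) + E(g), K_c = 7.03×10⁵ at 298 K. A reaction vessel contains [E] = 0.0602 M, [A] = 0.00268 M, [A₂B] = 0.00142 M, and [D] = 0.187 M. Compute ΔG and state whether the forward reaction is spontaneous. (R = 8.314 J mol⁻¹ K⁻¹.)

ΔG = 6.21 kJ/mol; the forward reaction is non-spontaneous

(X₂ is a pure solid — omitted from Q_c.)
Q_c = [A]·[E] / ([D]³·[A₂B]³) = (0.00268)·(0.0602) / ((0.187)³·(0.00142)³) = 8.62×10⁶
ΔG = RT ln(Q_c/K_c) = (8.314 J mol⁻¹ K⁻¹)(298 K) × ln(8.62×10⁶/7.03×10⁵)
   = (2.478 kJ/mol)(2.506) = 6.21 kJ/mol
ΔG > 0, so the forward reaction is non-spontaneous (proceeds in reverse).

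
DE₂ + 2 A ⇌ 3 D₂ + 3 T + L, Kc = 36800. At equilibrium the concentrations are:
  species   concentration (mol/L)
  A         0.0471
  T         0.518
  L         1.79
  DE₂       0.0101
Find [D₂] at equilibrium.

At equilibrium, Kc = [D₂]³·[T]³·[L] / ([DE₂]·[A]²) = 36800.
([D₂])³·(0.518)³·(1.79) / ((0.0101)·(0.0471)²) = 36800
[D₂]³ = 3.31 ⇒ [D₂] = 1.49 mol/L

[D₂] = 1.49 mol/L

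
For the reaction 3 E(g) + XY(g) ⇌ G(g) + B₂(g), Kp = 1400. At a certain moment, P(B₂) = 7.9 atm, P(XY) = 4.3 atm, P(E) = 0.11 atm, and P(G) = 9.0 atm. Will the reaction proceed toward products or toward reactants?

Qp = P(G)·P(B₂) / (P(E)³·P(XY)) = (9.0)·(7.9) / ((0.11)³·(4.3)) = 12000
Qp = 12000 > Kp = 1400, so the reverse reaction proceeds.

toward reactants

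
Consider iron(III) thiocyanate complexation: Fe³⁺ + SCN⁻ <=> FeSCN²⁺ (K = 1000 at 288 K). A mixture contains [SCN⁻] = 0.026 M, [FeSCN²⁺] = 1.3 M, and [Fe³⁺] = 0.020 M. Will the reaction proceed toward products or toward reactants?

Q = [FeSCN²⁺] / ([Fe³⁺]·[SCN⁻]) = (1.3) / ((0.020)·(0.026)) = 2500
Q = 2500 > K = 1000, so the reverse reaction proceeds.

in the reverse direction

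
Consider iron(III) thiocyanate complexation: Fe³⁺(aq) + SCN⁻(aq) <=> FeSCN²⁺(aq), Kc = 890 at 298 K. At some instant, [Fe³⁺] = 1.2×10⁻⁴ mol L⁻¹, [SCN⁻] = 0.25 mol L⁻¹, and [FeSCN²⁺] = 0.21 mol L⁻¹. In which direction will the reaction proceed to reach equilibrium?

Qc = [FeSCN²⁺] / ([Fe³⁺]·[SCN⁻]) = (0.21) / ((1.2×10⁻⁴)·(0.25)) = 7000
Qc = 7000 > Kc = 890, so the reverse reaction proceeds.

to the left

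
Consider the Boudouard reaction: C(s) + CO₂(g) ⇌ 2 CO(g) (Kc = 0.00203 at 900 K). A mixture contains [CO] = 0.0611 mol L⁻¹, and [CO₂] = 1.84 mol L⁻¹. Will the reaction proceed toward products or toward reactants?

neither direction; the system is at equilibrium

(C is a pure solid — omitted from Qc.)
Qc = [CO]² / [CO₂] = (0.0611)² / (1.84) = 0.00203
Qc = 0.00203 = Kc, so the system is already at equilibrium.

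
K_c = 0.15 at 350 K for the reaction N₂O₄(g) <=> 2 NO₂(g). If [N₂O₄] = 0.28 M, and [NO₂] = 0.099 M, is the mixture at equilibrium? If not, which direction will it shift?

no; Q < K, reaction proceeds forward

Q_c = [NO₂]² / [N₂O₄] = (0.099)² / (0.28) = 0.035
Q_c = 0.035 < K_c = 0.15: net forward reaction.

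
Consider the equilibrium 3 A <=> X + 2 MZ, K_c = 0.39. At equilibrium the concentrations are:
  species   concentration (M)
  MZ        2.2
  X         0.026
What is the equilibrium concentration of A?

[A] = 0.69 M

At equilibrium, K_c = [X]·[MZ]² / [A]³ = 0.39.
(0.026)·(2.2)² / ([A])³ = 0.39
[A]³ = 0.323 ⇒ [A] = 0.69 M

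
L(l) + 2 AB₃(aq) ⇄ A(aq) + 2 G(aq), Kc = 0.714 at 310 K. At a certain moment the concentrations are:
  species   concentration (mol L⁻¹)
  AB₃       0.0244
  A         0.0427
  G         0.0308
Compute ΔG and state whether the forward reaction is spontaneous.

(L is a pure liquid — omitted from Qc.)
Qc = [A]·[G]² / [AB₃]² = (0.0427)·(0.0308)² / (0.0244)² = 0.0680
ΔG = RT ln(Qc/Kc) = (8.314 J mol⁻¹ K⁻¹)(310 K) × ln(0.0680/0.714)
   = (2.577 kJ/mol)(-2.351) = -6.06 kJ/mol
ΔG < 0, so the forward reaction is spontaneous (proceeds forward).

ΔG = -6.06 kJ/mol; the forward reaction is spontaneous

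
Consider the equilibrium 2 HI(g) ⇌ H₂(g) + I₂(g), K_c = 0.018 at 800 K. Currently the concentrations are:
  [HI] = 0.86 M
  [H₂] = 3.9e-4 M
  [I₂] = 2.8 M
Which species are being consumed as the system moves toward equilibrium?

HI (reactants)

Q_c = [H₂]·[I₂] / [HI]² = (3.9e-4)·(2.8) / (0.86)² = 0.0015
Q_c = 0.0015 < K_c = 0.018: net forward reaction.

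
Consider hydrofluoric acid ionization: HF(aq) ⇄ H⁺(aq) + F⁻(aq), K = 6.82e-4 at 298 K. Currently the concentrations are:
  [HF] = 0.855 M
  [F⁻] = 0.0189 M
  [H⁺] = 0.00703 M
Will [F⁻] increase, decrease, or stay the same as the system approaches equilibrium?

increase

Q = [H⁺]·[F⁻] / [HF] = (0.00703)·(0.0189) / (0.855) = 1.55e-4
Q = 1.55e-4 < K = 6.82e-4: net forward reaction.
F⁻ is a product, so it increases.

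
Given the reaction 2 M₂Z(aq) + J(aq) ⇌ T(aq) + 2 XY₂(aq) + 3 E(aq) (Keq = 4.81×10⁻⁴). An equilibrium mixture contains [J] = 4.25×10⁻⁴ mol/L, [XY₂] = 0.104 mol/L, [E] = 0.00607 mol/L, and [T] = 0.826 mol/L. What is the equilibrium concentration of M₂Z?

At equilibrium, Keq = [T]·[XY₂]²·[E]³ / ([M₂Z]²·[J]) = 4.81×10⁻⁴.
(0.826)·(0.104)²·(0.00607)³ / (([M₂Z])²·(4.25×10⁻⁴)) = 4.81×10⁻⁴
[M₂Z]² = 0.00977 ⇒ [M₂Z] = 0.0989 mol/L

[M₂Z] = 0.0989 mol/L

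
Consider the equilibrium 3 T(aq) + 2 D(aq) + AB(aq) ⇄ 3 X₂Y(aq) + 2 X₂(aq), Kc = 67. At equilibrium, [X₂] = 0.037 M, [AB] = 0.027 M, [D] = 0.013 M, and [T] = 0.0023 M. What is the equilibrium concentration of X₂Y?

At equilibrium, Kc = [X₂Y]³·[X₂]² / ([T]³·[D]²·[AB]) = 67.
([X₂Y])³·(0.037)² / ((0.0023)³·(0.013)²·(0.027)) = 67
[X₂Y]³ = 2.72e-9 ⇒ [X₂Y] = 0.0014 M

[X₂Y] = 0.0014 M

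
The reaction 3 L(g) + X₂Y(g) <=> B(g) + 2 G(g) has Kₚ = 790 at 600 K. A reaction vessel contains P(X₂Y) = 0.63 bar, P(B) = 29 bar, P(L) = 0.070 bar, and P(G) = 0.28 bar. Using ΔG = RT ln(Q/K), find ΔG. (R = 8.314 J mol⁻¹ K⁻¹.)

ΔG = 12.9 kJ/mol

Qₚ = P(B)·P(G)² / (P(L)³·P(X₂Y)) = (29)·(0.28)² / ((0.070)³·(0.63)) = 10500
ΔG = RT ln(Qₚ/Kₚ) = (8.314 J mol⁻¹ K⁻¹)(600 K) × ln(10500/790)
   = (4.988 kJ/mol)(2.587) = 12.9 kJ/mol
ΔG > 0, so the forward reaction is non-spontaneous (proceeds in reverse).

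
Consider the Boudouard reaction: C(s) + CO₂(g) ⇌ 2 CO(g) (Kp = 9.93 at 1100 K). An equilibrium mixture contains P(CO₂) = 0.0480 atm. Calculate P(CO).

P(CO) = 0.690 atm

(C is a pure solid — omitted from Kp.)
At equilibrium, Kp = P(CO)² / P(CO₂) = 9.93.
(P(CO))² / (0.0480) = 9.93
P(CO)² = 0.477 ⇒ P(CO) = 0.690 atm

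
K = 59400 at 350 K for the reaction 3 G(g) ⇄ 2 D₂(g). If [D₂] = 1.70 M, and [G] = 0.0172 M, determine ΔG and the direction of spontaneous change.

Q = [D₂]² / [G]³ = (1.70)² / (0.0172)³ = 5.68e5
ΔG = RT ln(Q/K) = (8.314 J mol⁻¹ K⁻¹)(350 K) × ln(5.68e5/59400)
   = (2.910 kJ/mol)(2.258) = 6.57 kJ/mol
ΔG > 0, so the forward reaction is non-spontaneous (proceeds in reverse).

ΔG = 6.57 kJ/mol; the forward reaction is non-spontaneous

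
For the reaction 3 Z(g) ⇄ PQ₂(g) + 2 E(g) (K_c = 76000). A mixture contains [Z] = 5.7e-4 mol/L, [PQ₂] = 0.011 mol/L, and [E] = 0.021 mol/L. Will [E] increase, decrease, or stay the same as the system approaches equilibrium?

Q_c = [PQ₂]·[E]² / [Z]³ = (0.011)·(0.021)² / (5.7e-4)³ = 26000
Q_c = 26000 < K_c = 76000: net forward reaction.
E is a product, so it increases.

increase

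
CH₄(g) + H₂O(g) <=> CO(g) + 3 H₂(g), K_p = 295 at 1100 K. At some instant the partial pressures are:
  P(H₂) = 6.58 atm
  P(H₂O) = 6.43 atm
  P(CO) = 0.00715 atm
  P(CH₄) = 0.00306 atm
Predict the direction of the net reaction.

Q_p = P(CO)·P(H₂)³ / (P(CH₄)·P(H₂O)) = (0.00715)·(6.58)³ / ((0.00306)·(6.43)) = 104
Q_p = 104 < K_p = 295, so the forward reaction proceeds.

forward (toward products)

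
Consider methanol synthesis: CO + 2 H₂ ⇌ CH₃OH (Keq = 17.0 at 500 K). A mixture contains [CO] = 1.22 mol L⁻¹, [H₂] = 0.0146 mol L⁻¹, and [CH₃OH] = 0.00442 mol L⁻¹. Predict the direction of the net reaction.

at equilibrium

Q = [CH₃OH] / ([CO]·[H₂]²) = (0.00442) / ((1.22)·(0.0146)²) = 17.0
Q = 17.0 = Keq, so the system is already at equilibrium.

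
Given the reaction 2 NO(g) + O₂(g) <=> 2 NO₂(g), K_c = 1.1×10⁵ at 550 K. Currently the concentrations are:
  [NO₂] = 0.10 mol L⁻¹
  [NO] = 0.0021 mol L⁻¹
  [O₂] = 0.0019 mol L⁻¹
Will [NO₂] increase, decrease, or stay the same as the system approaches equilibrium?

decrease

Q_c = [NO₂]² / ([NO]²·[O₂]) = (0.10)² / ((0.0021)²·(0.0019)) = 1.2×10⁶
Q_c = 1.2×10⁶ > K_c = 1.1×10⁵: net reverse reaction.
NO₂ is a product, so it decreases.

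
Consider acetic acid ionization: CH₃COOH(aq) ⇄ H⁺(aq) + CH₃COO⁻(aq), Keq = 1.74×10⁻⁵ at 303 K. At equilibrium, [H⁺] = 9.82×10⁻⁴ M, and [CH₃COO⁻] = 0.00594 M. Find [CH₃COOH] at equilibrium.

At equilibrium, Keq = [H⁺]·[CH₃COO⁻] / [CH₃COOH] = 1.74×10⁻⁵.
(9.82×10⁻⁴)·(0.00594) / ([CH₃COOH]) = 1.74×10⁻⁵
[CH₃COOH] = 0.335 M

[CH₃COOH] = 0.335 M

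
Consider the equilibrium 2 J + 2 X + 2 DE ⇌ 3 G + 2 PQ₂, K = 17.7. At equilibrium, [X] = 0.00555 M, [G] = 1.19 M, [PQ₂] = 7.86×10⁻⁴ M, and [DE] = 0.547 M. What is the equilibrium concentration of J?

[J] = 0.0799 M

At equilibrium, K = [G]³·[PQ₂]² / ([J]²·[X]²·[DE]²) = 17.7.
(1.19)³·(7.86×10⁻⁴)² / (([J])²·(0.00555)²·(0.547)²) = 17.7
[J]² = 0.00638 ⇒ [J] = 0.0799 M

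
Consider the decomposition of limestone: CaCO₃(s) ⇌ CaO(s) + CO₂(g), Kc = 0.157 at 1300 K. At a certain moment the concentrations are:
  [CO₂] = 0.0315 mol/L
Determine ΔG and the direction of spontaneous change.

(CaCO₃, CaO are pure solids — omitted from Qc.)
Qc = [CO₂] = 0.0315
ΔG = RT ln(Qc/Kc) = (8.314 J mol⁻¹ K⁻¹)(1300 K) × ln(0.0315/0.157)
   = (10.81 kJ/mol)(-1.606) = -17.4 kJ/mol
ΔG < 0, so the forward reaction is spontaneous (proceeds forward).

ΔG = -17.4 kJ/mol; the forward reaction is spontaneous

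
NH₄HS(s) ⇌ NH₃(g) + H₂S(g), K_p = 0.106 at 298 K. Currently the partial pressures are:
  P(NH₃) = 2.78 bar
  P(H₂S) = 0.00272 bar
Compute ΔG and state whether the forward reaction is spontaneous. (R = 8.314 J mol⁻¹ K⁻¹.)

(NH₄HS is a pure solid — omitted from Q_p.)
Q_p = P(NH₃)·P(H₂S) = (2.78)·(0.00272) = 0.00756
ΔG = RT ln(Q_p/K_p) = (8.314 J mol⁻¹ K⁻¹)(298 K) × ln(0.00756/0.106)
   = (2.478 kJ/mol)(-2.641) = -6.54 kJ/mol
ΔG < 0, so the forward reaction is spontaneous (proceeds forward).

ΔG = -6.54 kJ/mol; the forward reaction is spontaneous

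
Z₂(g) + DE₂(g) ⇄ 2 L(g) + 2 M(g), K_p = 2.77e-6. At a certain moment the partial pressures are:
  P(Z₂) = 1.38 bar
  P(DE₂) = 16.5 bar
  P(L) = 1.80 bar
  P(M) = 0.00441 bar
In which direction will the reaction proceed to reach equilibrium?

Q_p = P(L)²·P(M)² / (P(Z₂)·P(DE₂)) = (1.80)²·(0.00441)² / ((1.38)·(16.5)) = 2.77e-6
Q_p = 2.77e-6 = K_p, so the system is already at equilibrium.

no net change (already at equilibrium)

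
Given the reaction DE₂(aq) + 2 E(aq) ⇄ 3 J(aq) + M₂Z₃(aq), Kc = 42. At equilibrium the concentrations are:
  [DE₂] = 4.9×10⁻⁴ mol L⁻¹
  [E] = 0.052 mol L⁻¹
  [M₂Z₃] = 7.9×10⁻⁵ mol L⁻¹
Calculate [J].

At equilibrium, Kc = [J]³·[M₂Z₃] / ([DE₂]·[E]²) = 42.
([J])³·(7.9×10⁻⁵) / ((4.9×10⁻⁴)·(0.052)²) = 42
[J]³ = 0.704 ⇒ [J] = 0.89 mol L⁻¹

[J] = 0.89 mol L⁻¹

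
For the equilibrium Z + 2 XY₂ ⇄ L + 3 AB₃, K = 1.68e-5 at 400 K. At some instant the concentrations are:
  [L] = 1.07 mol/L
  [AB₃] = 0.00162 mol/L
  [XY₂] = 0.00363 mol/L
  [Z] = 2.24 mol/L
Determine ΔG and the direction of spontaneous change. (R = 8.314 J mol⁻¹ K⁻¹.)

ΔG = 7.37 kJ/mol; the forward reaction is non-spontaneous

Q = [L]·[AB₃]³ / ([Z]·[XY₂]²) = (1.07)·(0.00162)³ / ((2.24)·(0.00363)²) = 1.54e-4
ΔG = RT ln(Q/K) = (8.314 J mol⁻¹ K⁻¹)(400 K) × ln(1.54e-4/1.68e-5)
   = (3.326 kJ/mol)(2.216) = 7.37 kJ/mol
ΔG > 0, so the forward reaction is non-spontaneous (proceeds in reverse).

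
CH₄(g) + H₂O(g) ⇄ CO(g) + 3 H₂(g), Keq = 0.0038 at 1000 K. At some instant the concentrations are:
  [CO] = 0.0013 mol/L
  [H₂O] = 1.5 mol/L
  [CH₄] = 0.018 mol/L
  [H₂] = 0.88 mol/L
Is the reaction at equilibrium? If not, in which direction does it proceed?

Q = [CO]·[H₂]³ / ([CH₄]·[H₂O]) = (0.0013)·(0.88)³ / ((0.018)·(1.5)) = 0.033
Q = 0.033 > Keq = 0.0038, so the reverse reaction proceeds.

toward reactants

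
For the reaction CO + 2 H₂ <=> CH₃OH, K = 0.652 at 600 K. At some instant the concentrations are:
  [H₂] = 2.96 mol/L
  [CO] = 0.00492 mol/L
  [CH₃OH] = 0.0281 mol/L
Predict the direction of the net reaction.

Q = [CH₃OH] / ([CO]·[H₂]²) = (0.0281) / ((0.00492)·(2.96)²) = 0.652
Q = 0.652 = K, so the system is already at equilibrium.

neither direction; the system is at equilibrium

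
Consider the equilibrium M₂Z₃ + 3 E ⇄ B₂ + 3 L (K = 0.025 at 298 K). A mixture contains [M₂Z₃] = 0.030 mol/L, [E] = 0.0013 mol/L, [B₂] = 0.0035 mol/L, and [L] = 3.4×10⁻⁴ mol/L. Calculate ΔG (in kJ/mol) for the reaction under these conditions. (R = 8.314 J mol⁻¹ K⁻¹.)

ΔG = -6.15 kJ/mol

Q = [B₂]·[L]³ / ([M₂Z₃]·[E]³) = (0.0035)·(3.4×10⁻⁴)³ / ((0.030)·(0.0013)³) = 0.00209
ΔG = RT ln(Q/K) = (8.314 J mol⁻¹ K⁻¹)(298 K) × ln(0.00209/0.025)
   = (2.478 kJ/mol)(-2.482) = -6.15 kJ/mol
ΔG < 0, so the forward reaction is spontaneous (proceeds forward).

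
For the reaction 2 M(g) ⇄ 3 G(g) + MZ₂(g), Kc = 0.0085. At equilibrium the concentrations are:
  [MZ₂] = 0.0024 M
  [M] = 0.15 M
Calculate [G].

[G] = 0.43 M

At equilibrium, Kc = [G]³·[MZ₂] / [M]² = 0.0085.
([G])³·(0.0024) / (0.15)² = 0.0085
[G]³ = 0.0797 ⇒ [G] = 0.43 M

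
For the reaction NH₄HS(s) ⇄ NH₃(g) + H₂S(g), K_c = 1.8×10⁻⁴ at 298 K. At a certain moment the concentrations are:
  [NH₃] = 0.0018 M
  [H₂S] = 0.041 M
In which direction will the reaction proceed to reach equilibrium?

(NH₄HS is a pure solid — omitted from Q_c.)
Q_c = [NH₃]·[H₂S] = (0.0018)·(0.041) = 7.4×10⁻⁵
Q_c = 7.4×10⁻⁵ < K_c = 1.8×10⁻⁴, so the forward reaction proceeds.

in the forward direction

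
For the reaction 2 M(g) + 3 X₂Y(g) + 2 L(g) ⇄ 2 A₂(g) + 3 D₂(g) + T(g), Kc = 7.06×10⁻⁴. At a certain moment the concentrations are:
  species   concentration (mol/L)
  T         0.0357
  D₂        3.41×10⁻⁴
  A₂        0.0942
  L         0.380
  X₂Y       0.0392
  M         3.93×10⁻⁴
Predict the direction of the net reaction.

toward reactants

Qc = [A₂]²·[D₂]³·[T] / ([M]²·[X₂Y]³·[L]²) = (0.0942)²·(3.41×10⁻⁴)³·(0.0357) / ((3.93×10⁻⁴)²·(0.0392)³·(0.380)²) = 0.00935
Qc = 0.00935 > Kc = 7.06×10⁻⁴, so the reverse reaction proceeds.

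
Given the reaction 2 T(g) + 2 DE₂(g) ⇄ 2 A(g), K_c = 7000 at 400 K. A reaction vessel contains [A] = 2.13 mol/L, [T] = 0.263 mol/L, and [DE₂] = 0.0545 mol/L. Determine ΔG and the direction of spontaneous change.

Q_c = [A]² / ([T]²·[DE₂]²) = (2.13)² / ((0.263)²·(0.0545)²) = 22100
ΔG = RT ln(Q_c/K_c) = (8.314 J mol⁻¹ K⁻¹)(400 K) × ln(22100/7000)
   = (3.326 kJ/mol)(1.150) = 3.82 kJ/mol
ΔG > 0, so the forward reaction is non-spontaneous (proceeds in reverse).

ΔG = 3.82 kJ/mol; the forward reaction is non-spontaneous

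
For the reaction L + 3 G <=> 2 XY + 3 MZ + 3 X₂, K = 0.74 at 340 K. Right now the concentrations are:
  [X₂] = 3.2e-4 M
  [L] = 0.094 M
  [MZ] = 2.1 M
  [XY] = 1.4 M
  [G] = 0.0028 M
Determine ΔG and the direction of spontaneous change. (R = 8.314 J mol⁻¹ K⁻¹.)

ΔG = -2.67 kJ/mol; the forward reaction is spontaneous

Q = [XY]²·[MZ]³·[X₂]³ / ([L]·[G]³) = (1.4)²·(2.1)³·(3.2e-4)³ / ((0.094)·(0.0028)³) = 0.288
ΔG = RT ln(Q/K) = (8.314 J mol⁻¹ K⁻¹)(340 K) × ln(0.288/0.74)
   = (2.827 kJ/mol)(-0.9437) = -2.67 kJ/mol
ΔG < 0, so the forward reaction is spontaneous (proceeds forward).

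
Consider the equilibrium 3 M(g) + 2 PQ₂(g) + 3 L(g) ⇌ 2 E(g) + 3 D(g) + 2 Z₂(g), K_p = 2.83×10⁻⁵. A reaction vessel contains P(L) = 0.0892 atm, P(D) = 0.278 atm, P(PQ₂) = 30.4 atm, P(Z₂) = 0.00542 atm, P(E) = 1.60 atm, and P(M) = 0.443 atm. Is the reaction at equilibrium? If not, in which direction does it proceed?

no net change (already at equilibrium)

Q_p = P(E)²·P(D)³·P(Z₂)² / (P(M)³·P(PQ₂)²·P(L)³) = (1.60)²·(0.278)³·(0.00542)² / ((0.443)³·(30.4)²·(0.0892)³) = 2.83×10⁻⁵
Q_p = 2.83×10⁻⁵ = K_p, so the system is already at equilibrium.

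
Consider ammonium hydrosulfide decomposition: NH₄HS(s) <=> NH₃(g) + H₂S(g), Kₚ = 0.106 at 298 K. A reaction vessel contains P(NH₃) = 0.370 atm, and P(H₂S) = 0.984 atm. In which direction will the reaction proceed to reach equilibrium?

(NH₄HS is a pure solid — omitted from Qₚ.)
Qₚ = P(NH₃)·P(H₂S) = (0.370)·(0.984) = 0.364
Qₚ = 0.364 > Kₚ = 0.106, so the reverse reaction proceeds.

reverse (toward reactants)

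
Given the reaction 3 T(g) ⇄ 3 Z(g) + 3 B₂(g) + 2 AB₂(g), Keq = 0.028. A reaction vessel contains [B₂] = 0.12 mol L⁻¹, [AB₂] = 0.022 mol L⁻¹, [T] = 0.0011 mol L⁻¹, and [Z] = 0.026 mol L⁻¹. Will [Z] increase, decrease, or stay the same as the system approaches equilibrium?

increase

Q = [Z]³·[B₂]³·[AB₂]² / [T]³ = (0.026)³·(0.12)³·(0.022)² / (0.0011)³ = 0.011
Q = 0.011 < Keq = 0.028: net forward reaction.
Z is a product, so it increases.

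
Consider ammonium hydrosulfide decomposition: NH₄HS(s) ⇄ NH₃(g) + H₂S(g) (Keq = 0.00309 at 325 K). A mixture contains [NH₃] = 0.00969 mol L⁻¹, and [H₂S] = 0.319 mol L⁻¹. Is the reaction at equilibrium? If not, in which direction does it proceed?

no net change (already at equilibrium)

(NH₄HS is a pure solid — omitted from Q.)
Q = [NH₃]·[H₂S] = (0.00969)·(0.319) = 0.00309
Q = 0.00309 = Keq, so the system is already at equilibrium.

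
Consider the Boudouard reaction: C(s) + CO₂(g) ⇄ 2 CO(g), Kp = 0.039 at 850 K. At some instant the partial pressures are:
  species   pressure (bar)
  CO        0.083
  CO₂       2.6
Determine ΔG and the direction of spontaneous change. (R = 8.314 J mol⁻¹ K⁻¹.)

ΔG = -19.0 kJ/mol; the forward reaction is spontaneous

(C is a pure solid — omitted from Qp.)
Qp = P(CO)² / P(CO₂) = (0.083)² / (2.6) = 0.00265
ΔG = RT ln(Qp/Kp) = (8.314 J mol⁻¹ K⁻¹)(850 K) × ln(0.00265/0.039)
   = (7.067 kJ/mol)(-2.689) = -19.0 kJ/mol
ΔG < 0, so the forward reaction is spontaneous (proceeds forward).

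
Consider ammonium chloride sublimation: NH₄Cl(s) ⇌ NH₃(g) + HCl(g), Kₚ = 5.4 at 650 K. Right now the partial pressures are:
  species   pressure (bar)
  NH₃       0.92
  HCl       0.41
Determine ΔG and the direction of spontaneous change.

(NH₄Cl is a pure solid — omitted from Qₚ.)
Qₚ = P(NH₃)·P(HCl) = (0.92)·(0.41) = 0.377
ΔG = RT ln(Qₚ/Kₚ) = (8.314 J mol⁻¹ K⁻¹)(650 K) × ln(0.377/5.4)
   = (5.404 kJ/mol)(-2.662) = -14.4 kJ/mol
ΔG < 0, so the forward reaction is spontaneous (proceeds forward).

ΔG = -14.4 kJ/mol; the forward reaction is spontaneous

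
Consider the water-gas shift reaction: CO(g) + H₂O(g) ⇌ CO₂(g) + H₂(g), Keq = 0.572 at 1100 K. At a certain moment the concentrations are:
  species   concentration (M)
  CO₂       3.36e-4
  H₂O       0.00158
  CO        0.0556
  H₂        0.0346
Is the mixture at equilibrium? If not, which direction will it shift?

Q = [CO₂]·[H₂] / ([CO]·[H₂O]) = (3.36e-4)·(0.0346) / ((0.0556)·(0.00158)) = 0.132
Q = 0.132 < Keq = 0.572: net forward reaction.

no; Q < K, reaction proceeds forward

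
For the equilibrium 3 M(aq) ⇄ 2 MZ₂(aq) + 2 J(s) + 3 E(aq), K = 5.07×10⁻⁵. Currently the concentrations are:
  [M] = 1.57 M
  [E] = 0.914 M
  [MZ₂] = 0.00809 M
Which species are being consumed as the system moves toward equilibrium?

M (reactants)

(J is a pure solid — omitted from Q.)
Q = [MZ₂]²·[E]³ / [M]³ = (0.00809)²·(0.914)³ / (1.57)³ = 1.29×10⁻⁵
Q = 1.29×10⁻⁵ < K = 5.07×10⁻⁵: net forward reaction.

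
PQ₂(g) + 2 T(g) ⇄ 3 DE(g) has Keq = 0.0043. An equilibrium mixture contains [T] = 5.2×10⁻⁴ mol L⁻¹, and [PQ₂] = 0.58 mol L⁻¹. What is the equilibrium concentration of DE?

At equilibrium, Keq = [DE]³ / ([PQ₂]·[T]²) = 0.0043.
([DE])³ / ((0.58)·(5.2×10⁻⁴)²) = 0.0043
[DE]³ = 6.74×10⁻¹⁰ ⇒ [DE] = 8.8×10⁻⁴ mol L⁻¹

[DE] = 8.8×10⁻⁴ mol L⁻¹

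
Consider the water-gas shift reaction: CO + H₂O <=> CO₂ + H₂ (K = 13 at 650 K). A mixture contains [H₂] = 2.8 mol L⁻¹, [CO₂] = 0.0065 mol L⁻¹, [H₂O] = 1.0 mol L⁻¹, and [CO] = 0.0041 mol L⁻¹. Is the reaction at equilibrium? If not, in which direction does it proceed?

in the forward direction

Q = [CO₂]·[H₂] / ([CO]·[H₂O]) = (0.0065)·(2.8) / ((0.0041)·(1.0)) = 4.4
Q = 4.4 < K = 13, so the forward reaction proceeds.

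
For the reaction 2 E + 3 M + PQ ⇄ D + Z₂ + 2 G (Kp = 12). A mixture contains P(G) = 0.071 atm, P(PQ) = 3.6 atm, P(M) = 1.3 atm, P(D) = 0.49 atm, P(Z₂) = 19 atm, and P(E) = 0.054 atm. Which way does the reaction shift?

Qp = P(D)·P(Z₂)·P(G)² / (P(E)²·P(M)³·P(PQ)) = (0.49)·(19)·(0.071)² / ((0.054)²·(1.3)³·(3.6)) = 2.0
Qp = 2.0 < Kp = 12, so the forward reaction proceeds.

toward products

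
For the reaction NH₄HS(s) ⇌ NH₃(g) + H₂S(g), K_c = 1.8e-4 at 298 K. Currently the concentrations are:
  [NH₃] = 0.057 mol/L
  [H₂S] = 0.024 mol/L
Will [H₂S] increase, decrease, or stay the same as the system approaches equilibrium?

decrease

(NH₄HS is a pure solid — omitted from Q_c.)
Q_c = [NH₃]·[H₂S] = (0.057)·(0.024) = 0.0014
Q_c = 0.0014 > K_c = 1.8e-4: net reverse reaction.
H₂S is a product, so it decreases.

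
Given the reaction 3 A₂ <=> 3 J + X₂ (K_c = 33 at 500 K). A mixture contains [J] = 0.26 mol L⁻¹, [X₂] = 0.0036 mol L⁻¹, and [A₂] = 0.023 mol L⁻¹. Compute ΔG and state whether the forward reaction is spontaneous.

Q_c = [J]³·[X₂] / [A₂]³ = (0.26)³·(0.0036) / (0.023)³ = 5.20
ΔG = RT ln(Q_c/K_c) = (8.314 J mol⁻¹ K⁻¹)(500 K) × ln(5.20/33)
   = (4.157 kJ/mol)(-1.848) = -7.68 kJ/mol
ΔG < 0, so the forward reaction is spontaneous (proceeds forward).

ΔG = -7.68 kJ/mol; the forward reaction is spontaneous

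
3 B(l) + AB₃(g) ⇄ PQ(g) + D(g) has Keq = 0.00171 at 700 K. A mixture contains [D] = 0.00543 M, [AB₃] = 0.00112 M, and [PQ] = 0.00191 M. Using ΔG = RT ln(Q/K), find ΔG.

ΔG = 9.83 kJ/mol

(B is a pure liquid — omitted from Q.)
Q = [PQ]·[D] / [AB₃] = (0.00191)·(0.00543) / (0.00112) = 0.00926
ΔG = RT ln(Q/Keq) = (8.314 J mol⁻¹ K⁻¹)(700 K) × ln(0.00926/0.00171)
   = (5.820 kJ/mol)(1.689) = 9.83 kJ/mol
ΔG > 0, so the forward reaction is non-spontaneous (proceeds in reverse).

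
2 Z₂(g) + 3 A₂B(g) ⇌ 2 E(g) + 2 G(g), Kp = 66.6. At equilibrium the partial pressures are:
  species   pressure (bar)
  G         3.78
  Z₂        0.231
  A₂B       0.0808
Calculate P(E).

At equilibrium, Kp = P(E)²·P(G)² / (P(Z₂)²·P(A₂B)³) = 66.6.
(P(E))²·(3.78)² / ((0.231)²·(0.0808)³) = 66.6
P(E)² = 1.31×10⁻⁴ ⇒ P(E) = 0.0115 bar

P(E) = 0.0115 bar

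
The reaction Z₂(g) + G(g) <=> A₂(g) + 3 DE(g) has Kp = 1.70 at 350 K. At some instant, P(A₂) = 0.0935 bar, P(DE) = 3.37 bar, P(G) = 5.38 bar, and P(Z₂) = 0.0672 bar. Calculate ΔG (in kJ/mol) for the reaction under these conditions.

ΔG = 5.13 kJ/mol

Qp = P(A₂)·P(DE)³ / (P(Z₂)·P(G)) = (0.0935)·(3.37)³ / ((0.0672)·(5.38)) = 9.90
ΔG = RT ln(Qp/Kp) = (8.314 J mol⁻¹ K⁻¹)(350 K) × ln(9.90/1.70)
   = (2.910 kJ/mol)(1.762) = 5.13 kJ/mol
ΔG > 0, so the forward reaction is non-spontaneous (proceeds in reverse).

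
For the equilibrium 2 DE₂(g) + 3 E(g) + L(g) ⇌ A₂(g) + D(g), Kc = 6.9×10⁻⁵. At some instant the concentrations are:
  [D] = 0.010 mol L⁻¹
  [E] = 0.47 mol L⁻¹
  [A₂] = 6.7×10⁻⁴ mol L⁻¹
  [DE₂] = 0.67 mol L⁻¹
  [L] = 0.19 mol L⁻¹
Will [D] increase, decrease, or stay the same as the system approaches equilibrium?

Qc = [A₂]·[D] / ([DE₂]²·[E]³·[L]) = (6.7×10⁻⁴)·(0.010) / ((0.67)²·(0.47)³·(0.19)) = 7.6×10⁻⁴
Qc = 7.6×10⁻⁴ > Kc = 6.9×10⁻⁵: net reverse reaction.
D is a product, so it decreases.

decrease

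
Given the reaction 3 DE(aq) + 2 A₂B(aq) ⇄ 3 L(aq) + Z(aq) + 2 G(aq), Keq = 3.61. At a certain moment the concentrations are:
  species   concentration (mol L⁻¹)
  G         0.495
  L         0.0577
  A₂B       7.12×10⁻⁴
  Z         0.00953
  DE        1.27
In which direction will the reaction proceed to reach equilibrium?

Q = [L]³·[Z]·[G]² / ([DE]³·[A₂B]²) = (0.0577)³·(0.00953)·(0.495)² / ((1.27)³·(7.12×10⁻⁴)²) = 0.432
Q = 0.432 < Keq = 3.61, so the forward reaction proceeds.

to the right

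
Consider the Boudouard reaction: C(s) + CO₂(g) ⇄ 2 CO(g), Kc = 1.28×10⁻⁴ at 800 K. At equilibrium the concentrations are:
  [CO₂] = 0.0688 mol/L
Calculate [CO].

[CO] = 0.00297 mol/L

(C is a pure solid — omitted from Kc.)
At equilibrium, Kc = [CO]² / [CO₂] = 1.28×10⁻⁴.
([CO])² / (0.0688) = 1.28×10⁻⁴
[CO]² = 8.81×10⁻⁶ ⇒ [CO] = 0.00297 mol/L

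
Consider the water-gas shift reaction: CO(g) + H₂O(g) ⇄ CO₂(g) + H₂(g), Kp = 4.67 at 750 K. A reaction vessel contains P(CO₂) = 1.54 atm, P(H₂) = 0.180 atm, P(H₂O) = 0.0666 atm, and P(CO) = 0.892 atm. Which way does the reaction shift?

at equilibrium

Qp = P(CO₂)·P(H₂) / (P(CO)·P(H₂O)) = (1.54)·(0.180) / ((0.892)·(0.0666)) = 4.67
Qp = 4.67 = Kp, so the system is already at equilibrium.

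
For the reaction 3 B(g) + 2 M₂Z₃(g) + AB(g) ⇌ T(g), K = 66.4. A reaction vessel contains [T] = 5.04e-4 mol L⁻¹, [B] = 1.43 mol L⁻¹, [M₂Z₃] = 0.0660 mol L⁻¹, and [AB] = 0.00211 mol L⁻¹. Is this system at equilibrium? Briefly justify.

Q = [T] / ([B]³·[M₂Z₃]²·[AB]) = (5.04e-4) / ((1.43)³·(0.0660)²·(0.00211)) = 18.8
Q = 18.8 < K = 66.4: net forward reaction.

no; Q < K, reaction proceeds forward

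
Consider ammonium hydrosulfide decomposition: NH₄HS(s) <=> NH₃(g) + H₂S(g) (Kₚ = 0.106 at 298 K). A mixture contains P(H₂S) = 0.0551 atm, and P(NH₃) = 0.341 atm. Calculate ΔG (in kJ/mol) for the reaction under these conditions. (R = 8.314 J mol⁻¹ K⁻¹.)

(NH₄HS is a pure solid — omitted from Qₚ.)
Qₚ = P(NH₃)·P(H₂S) = (0.341)·(0.0551) = 0.0188
ΔG = RT ln(Qₚ/Kₚ) = (8.314 J mol⁻¹ K⁻¹)(298 K) × ln(0.0188/0.106)
   = (2.478 kJ/mol)(-1.730) = -4.29 kJ/mol
ΔG < 0, so the forward reaction is spontaneous (proceeds forward).

ΔG = -4.29 kJ/mol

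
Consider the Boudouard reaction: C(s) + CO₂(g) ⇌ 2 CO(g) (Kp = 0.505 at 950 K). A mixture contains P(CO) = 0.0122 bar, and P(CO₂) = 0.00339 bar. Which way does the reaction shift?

to the right

(C is a pure solid — omitted from Qp.)
Qp = P(CO)² / P(CO₂) = (0.0122)² / (0.00339) = 0.0439
Qp = 0.0439 < Kp = 0.505, so the forward reaction proceeds.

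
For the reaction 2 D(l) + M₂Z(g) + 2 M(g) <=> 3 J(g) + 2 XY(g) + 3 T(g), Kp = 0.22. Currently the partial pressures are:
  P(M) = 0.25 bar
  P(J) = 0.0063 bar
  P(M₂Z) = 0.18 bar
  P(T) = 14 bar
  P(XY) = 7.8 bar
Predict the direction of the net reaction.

(D is a pure liquid — omitted from Qp.)
Qp = P(J)³·P(XY)²·P(T)³ / (P(M₂Z)·P(M)²) = (0.0063)³·(7.8)²·(14)³ / ((0.18)·(0.25)²) = 3.7
Qp = 3.7 > Kp = 0.22, so the reverse reaction proceeds.

toward reactants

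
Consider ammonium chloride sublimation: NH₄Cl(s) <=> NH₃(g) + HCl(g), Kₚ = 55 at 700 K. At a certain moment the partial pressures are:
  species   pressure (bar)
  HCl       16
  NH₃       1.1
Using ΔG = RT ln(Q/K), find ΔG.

(NH₄Cl is a pure solid — omitted from Qₚ.)
Qₚ = P(NH₃)·P(HCl) = (1.1)·(16) = 17.6
ΔG = RT ln(Qₚ/Kₚ) = (8.314 J mol⁻¹ K⁻¹)(700 K) × ln(17.6/55)
   = (5.820 kJ/mol)(-1.139) = -6.63 kJ/mol
ΔG < 0, so the forward reaction is spontaneous (proceeds forward).

ΔG = -6.63 kJ/mol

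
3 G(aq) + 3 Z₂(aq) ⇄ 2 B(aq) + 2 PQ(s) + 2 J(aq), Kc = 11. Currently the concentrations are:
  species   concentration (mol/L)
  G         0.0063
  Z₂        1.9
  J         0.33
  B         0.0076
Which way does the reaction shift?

toward products

(PQ is a pure solid — omitted from Qc.)
Qc = [B]²·[J]² / ([G]³·[Z₂]³) = (0.0076)²·(0.33)² / ((0.0063)³·(1.9)³) = 3.7
Qc = 3.7 < Kc = 11, so the forward reaction proceeds.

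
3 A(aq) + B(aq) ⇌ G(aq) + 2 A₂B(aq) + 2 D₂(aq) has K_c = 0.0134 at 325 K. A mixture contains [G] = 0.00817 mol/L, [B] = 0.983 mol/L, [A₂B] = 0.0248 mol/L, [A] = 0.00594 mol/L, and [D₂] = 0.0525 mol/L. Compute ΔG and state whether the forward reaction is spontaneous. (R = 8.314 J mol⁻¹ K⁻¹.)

ΔG = 4.36 kJ/mol; the forward reaction is non-spontaneous

Q_c = [G]·[A₂B]²·[D₂]² / ([A]³·[B]) = (0.00817)·(0.0248)²·(0.0525)² / ((0.00594)³·(0.983)) = 0.0672
ΔG = RT ln(Q_c/K_c) = (8.314 J mol⁻¹ K⁻¹)(325 K) × ln(0.0672/0.0134)
   = (2.702 kJ/mol)(1.612) = 4.36 kJ/mol
ΔG > 0, so the forward reaction is non-spontaneous (proceeds in reverse).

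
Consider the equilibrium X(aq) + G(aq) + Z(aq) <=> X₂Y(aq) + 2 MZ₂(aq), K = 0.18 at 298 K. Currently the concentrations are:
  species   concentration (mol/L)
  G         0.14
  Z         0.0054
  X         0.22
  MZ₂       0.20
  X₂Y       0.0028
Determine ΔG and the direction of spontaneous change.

Q = [X₂Y]·[MZ₂]² / ([X]·[G]·[Z]) = (0.0028)·(0.20)² / ((0.22)·(0.14)·(0.0054)) = 0.673
ΔG = RT ln(Q/K) = (8.314 J mol⁻¹ K⁻¹)(298 K) × ln(0.673/0.18)
   = (2.478 kJ/mol)(1.319) = 3.27 kJ/mol
ΔG > 0, so the forward reaction is non-spontaneous (proceeds in reverse).

ΔG = 3.27 kJ/mol; the forward reaction is non-spontaneous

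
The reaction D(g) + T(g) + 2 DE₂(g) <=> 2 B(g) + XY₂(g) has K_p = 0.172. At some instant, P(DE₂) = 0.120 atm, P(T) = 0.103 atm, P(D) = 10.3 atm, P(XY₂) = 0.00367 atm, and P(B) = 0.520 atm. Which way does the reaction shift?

Q_p = P(B)²·P(XY₂) / (P(D)·P(T)·P(DE₂)²) = (0.520)²·(0.00367) / ((10.3)·(0.103)·(0.120)²) = 0.0650
Q_p = 0.0650 < K_p = 0.172, so the forward reaction proceeds.

to the right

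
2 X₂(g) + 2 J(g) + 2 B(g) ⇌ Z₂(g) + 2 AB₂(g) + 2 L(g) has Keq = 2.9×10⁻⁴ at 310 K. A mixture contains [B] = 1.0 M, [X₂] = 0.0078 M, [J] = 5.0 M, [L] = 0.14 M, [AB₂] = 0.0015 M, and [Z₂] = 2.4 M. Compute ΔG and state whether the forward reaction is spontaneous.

Q = [Z₂]·[AB₂]²·[L]² / ([X₂]²·[J]²·[B]²) = (2.4)·(0.0015)²·(0.14)² / ((0.0078)²·(5.0)²·(1.0)²) = 6.96×10⁻⁵
ΔG = RT ln(Q/Keq) = (8.314 J mol⁻¹ K⁻¹)(310 K) × ln(6.96×10⁻⁵/2.9×10⁻⁴)
   = (2.577 kJ/mol)(-1.427) = -3.68 kJ/mol
ΔG < 0, so the forward reaction is spontaneous (proceeds forward).

ΔG = -3.68 kJ/mol; the forward reaction is spontaneous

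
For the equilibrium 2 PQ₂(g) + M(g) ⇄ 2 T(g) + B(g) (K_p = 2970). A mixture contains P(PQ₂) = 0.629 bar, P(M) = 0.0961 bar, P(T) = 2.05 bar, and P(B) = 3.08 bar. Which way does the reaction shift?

Q_p = P(T)²·P(B) / (P(PQ₂)²·P(M)) = (2.05)²·(3.08) / ((0.629)²·(0.0961)) = 340
Q_p = 340 < K_p = 2970, so the forward reaction proceeds.

forward (toward products)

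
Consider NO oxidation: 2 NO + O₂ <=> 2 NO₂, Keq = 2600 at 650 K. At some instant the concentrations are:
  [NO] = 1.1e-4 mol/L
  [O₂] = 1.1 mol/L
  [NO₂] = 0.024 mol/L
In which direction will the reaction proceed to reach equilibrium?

Q = [NO₂]² / ([NO]²·[O₂]) = (0.024)² / ((1.1e-4)²·(1.1)) = 43000
Q = 43000 > Keq = 2600, so the reverse reaction proceeds.

toward reactants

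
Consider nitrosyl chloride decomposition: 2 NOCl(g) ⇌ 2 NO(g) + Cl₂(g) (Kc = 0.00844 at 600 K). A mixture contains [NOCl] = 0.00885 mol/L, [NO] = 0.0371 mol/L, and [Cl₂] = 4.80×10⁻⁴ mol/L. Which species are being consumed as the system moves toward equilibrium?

Qc = [NO]²·[Cl₂] / [NOCl]² = (0.0371)²·(4.80×10⁻⁴) / (0.00885)² = 0.00844
Qc = 0.00844 = Kc; the system is at equilibrium.

none (at equilibrium)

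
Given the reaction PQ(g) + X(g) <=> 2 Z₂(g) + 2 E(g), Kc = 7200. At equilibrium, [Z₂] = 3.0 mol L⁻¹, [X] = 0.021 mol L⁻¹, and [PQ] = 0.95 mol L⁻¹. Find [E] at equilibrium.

At equilibrium, Kc = [Z₂]²·[E]² / ([PQ]·[X]) = 7200.
(3.0)²·([E])² / ((0.95)·(0.021)) = 7200
[E]² = 16.0 ⇒ [E] = 4.0 mol L⁻¹

[E] = 4.0 mol L⁻¹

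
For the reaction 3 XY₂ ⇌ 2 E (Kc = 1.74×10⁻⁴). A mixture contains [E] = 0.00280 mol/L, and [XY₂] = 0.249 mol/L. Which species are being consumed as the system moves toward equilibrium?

E (products)

Qc = [E]² / [XY₂]³ = (0.00280)² / (0.249)³ = 5.08×10⁻⁴
Qc = 5.08×10⁻⁴ > Kc = 1.74×10⁻⁴: net reverse reaction.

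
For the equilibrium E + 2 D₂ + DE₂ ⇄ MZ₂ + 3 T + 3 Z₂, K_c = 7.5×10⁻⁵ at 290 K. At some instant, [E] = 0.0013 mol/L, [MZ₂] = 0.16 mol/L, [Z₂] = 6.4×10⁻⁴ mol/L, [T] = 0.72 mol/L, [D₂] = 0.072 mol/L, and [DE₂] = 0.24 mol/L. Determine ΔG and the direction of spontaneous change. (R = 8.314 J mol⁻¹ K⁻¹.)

ΔG = -4.94 kJ/mol; the forward reaction is spontaneous

Q_c = [MZ₂]·[T]³·[Z₂]³ / ([E]·[D₂]²·[DE₂]) = (0.16)·(0.72)³·(6.4×10⁻⁴)³ / ((0.0013)·(0.072)²·(0.24)) = 9.68×10⁻⁶
ΔG = RT ln(Q_c/K_c) = (8.314 J mol⁻¹ K⁻¹)(290 K) × ln(9.68×10⁻⁶/7.5×10⁻⁵)
   = (2.411 kJ/mol)(-2.047) = -4.94 kJ/mol
ΔG < 0, so the forward reaction is spontaneous (proceeds forward).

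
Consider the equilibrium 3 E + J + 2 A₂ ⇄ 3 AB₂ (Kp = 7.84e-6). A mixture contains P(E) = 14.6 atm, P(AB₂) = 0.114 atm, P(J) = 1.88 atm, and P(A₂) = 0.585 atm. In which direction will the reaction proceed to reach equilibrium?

Qp = P(AB₂)³ / (P(E)³·P(J)·P(A₂)²) = (0.114)³ / ((14.6)³·(1.88)·(0.585)²) = 7.40e-7
Qp = 7.40e-7 < Kp = 7.84e-6, so the forward reaction proceeds.

to the right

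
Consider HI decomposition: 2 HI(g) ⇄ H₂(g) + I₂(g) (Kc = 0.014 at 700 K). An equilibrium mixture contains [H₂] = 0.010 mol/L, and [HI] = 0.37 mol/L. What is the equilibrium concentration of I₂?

[I₂] = 0.19 mol/L

At equilibrium, Kc = [H₂]·[I₂] / [HI]² = 0.014.
(0.010)·([I₂]) / (0.37)² = 0.014
[I₂] = 0.192 = 0.19 mol/L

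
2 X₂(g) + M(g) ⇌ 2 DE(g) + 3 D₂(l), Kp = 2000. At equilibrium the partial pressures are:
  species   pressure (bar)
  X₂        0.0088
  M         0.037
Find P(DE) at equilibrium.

(D₂ is a pure liquid — omitted from Kp.)
At equilibrium, Kp = P(DE)² / (P(X₂)²·P(M)) = 2000.
(P(DE))² / ((0.0088)²·(0.037)) = 2000
P(DE)² = 0.00573 ⇒ P(DE) = 0.076 bar

P(DE) = 0.076 bar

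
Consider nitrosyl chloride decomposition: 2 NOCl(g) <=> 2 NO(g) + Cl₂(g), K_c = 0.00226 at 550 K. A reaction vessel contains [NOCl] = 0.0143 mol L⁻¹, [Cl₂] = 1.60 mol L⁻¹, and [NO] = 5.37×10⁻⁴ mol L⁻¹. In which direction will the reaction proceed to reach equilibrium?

no net change (already at equilibrium)

Q_c = [NO]²·[Cl₂] / [NOCl]² = (5.37×10⁻⁴)²·(1.60) / (0.0143)² = 0.00226
Q_c = 0.00226 = K_c, so the system is already at equilibrium.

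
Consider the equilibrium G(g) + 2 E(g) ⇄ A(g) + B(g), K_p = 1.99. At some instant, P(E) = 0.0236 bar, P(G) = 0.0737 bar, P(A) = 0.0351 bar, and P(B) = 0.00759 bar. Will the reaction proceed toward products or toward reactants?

reverse (toward reactants)

Q_p = P(A)·P(B) / (P(G)·P(E)²) = (0.0351)·(0.00759) / ((0.0737)·(0.0236)²) = 6.49
Q_p = 6.49 > K_p = 1.99, so the reverse reaction proceeds.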